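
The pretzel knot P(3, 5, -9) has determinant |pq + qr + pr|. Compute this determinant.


Step 1: Compute pq + qr + pr.
pq = 3*5 = 15
qr = 5*(-9) = -45
pr = 3*(-9) = -27
pq + qr + pr = 15 + (-45) + (-27) = -57
Step 2: Take absolute value.
det(P(3,5,-9)) = |-57| = 57

57


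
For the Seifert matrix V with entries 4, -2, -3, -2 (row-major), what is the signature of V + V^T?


Step 1: V + V^T = [[8, -5], [-5, -4]]
Step 2: trace = 4, det = -57
Step 3: Discriminant = 4^2 - 4*(-57) = 244
Step 4: Eigenvalues: 9.81025, -5.81025
Step 5: Signature = (# positive eigenvalues) - (# negative eigenvalues) = 0

0


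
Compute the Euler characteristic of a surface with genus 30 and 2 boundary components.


chi = 2 - 2g - b
= 2 - 2*30 - 2
= 2 - 60 - 2 = -60

-60


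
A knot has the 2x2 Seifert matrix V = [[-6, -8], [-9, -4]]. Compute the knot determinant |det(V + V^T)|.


Step 1: Form V + V^T where V = [[-6, -8], [-9, -4]]
  V^T = [[-6, -9], [-8, -4]]
  V + V^T = [[-12, -17], [-17, -8]]
Step 2: det(V + V^T) = (-12)*(-8) - (-17)*(-17)
  = 96 - 289 = -193
Step 3: Knot determinant = |det(V + V^T)| = |-193| = 193

193


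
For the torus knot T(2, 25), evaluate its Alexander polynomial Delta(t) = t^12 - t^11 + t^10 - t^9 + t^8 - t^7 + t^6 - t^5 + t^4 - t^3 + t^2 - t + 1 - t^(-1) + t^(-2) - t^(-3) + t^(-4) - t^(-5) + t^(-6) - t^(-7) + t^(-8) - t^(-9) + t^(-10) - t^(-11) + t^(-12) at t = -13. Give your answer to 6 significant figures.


Substituting t = -13 into Delta(t) = t^12 - t^11 + t^10 - t^9 + t^8 - t^7 + t^6 - t^5 + t^4 - t^3 + t^2 - t + 1 - t^(-1) + t^(-2) - t^(-3) + t^(-4) - t^(-5) + t^(-6) - t^(-7) + t^(-8) - t^(-9) + t^(-10) - t^(-11) + t^(-12):
Term values: (23298085122481) + (1792160394037) + (137858491849) + (10604499373) + (815730721) + (62748517) + (4826809) + (371293) + (28561) + (2197) + (169) + (13) + (1) + (0.0769231) + (0.00591716) + (0.000455166) + (3.50128e-05) + (2.69329e-06) + (2.07176e-07) + (1.59366e-08) + (1.22589e-09) + (9.42996e-11) + (7.25382e-12) + (5.57986e-13) + (4.2922e-14)
Sum = 2.523959222e+13
Rounded to 6 significant figures: 2.52396e+13

2.52396e+13


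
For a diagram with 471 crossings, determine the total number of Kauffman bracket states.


Each crossing contributes 2 choices (A-smoothing or B-smoothing).
Total states = 2^471 = 6097165137335922326917182089439777940915230747392521779021790936768304177382354726797472857545882756171536974846497310342671827498609932238848

6097165137335922326917182089439777940915230747392521779021790936768304177382354726797472857545882756171536974846497310342671827498609932238848


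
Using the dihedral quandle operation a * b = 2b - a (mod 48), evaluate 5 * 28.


5 * 28 = 2*28 - 5 mod 48
= 56 - 5 mod 48
= 51 mod 48 = 3

3


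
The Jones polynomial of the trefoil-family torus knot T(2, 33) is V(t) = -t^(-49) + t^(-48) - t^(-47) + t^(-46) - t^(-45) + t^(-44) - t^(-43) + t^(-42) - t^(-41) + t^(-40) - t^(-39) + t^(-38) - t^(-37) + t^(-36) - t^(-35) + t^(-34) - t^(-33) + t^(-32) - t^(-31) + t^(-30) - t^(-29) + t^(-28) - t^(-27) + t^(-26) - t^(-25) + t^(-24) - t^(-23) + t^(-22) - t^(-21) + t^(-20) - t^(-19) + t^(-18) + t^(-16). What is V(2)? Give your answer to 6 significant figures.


Substituting t = 2 into V(t) = -t^(-49) + t^(-48) - t^(-47) + t^(-46) - t^(-45) + t^(-44) - t^(-43) + t^(-42) - t^(-41) + t^(-40) - t^(-39) + t^(-38) - t^(-37) + t^(-36) - t^(-35) + t^(-34) - t^(-33) + t^(-32) - t^(-31) + t^(-30) - t^(-29) + t^(-28) - t^(-27) + t^(-26) - t^(-25) + t^(-24) - t^(-23) + t^(-22) - t^(-21) + t^(-20) - t^(-19) + t^(-18) + t^(-16):
  (-)t^(-49) = -1.77636e-15
  (+)t^(-48) = 3.55271e-15
  (-)t^(-47) = -7.10543e-15
  (+)t^(-46) = 1.42109e-14
  (-)t^(-45) = -2.84217e-14
  (+)t^(-44) = 5.68434e-14
  (-)t^(-43) = -1.13687e-13
  (+)t^(-42) = 2.27374e-13
  (-)t^(-41) = -4.54747e-13
  (+)t^(-40) = 9.09495e-13
  (-)t^(-39) = -1.81899e-12
  (+)t^(-38) = 3.63798e-12
  (-)t^(-37) = -7.27596e-12
  (+)t^(-36) = 1.45519e-11
  (-)t^(-35) = -2.91038e-11
  (+)t^(-34) = 5.82077e-11
  (-)t^(-33) = -1.16415e-10
  (+)t^(-32) = 2.32831e-10
  (-)t^(-31) = -4.65661e-10
  (+)t^(-30) = 9.31323e-10
  (-)t^(-29) = -1.86265e-09
  (+)t^(-28) = 3.72529e-09
  (-)t^(-27) = -7.45058e-09
  (+)t^(-26) = 1.49012e-08
  (-)t^(-25) = -2.98023e-08
  (+)t^(-24) = 5.96046e-08
  (-)t^(-23) = -1.19209e-07
  (+)t^(-22) = 2.38419e-07
  (-)t^(-21) = -4.76837e-07
  (+)t^(-20) = 9.53674e-07
  (-)t^(-19) = -1.90735e-06
  (+)t^(-18) = 3.8147e-06
  (+)t^(-16) = 1.52588e-05
Sum = (-1.77636e-15) + (3.55271e-15) + (-7.10543e-15) + (1.42109e-14) + (-2.84217e-14) + (5.68434e-14) + (-1.13687e-13) + (2.27374e-13) + (-4.54747e-13) + (9.09495e-13) + (-1.81899e-12) + (3.63798e-12) + (-7.27596e-12) + (1.45519e-11) + (-2.91038e-11) + (5.82077e-11) + (-1.16415e-10) + (2.32831e-10) + (-4.65661e-10) + (9.31323e-10) + (-1.86265e-09) + (3.72529e-09) + (-7.45058e-09) + (1.49012e-08) + (-2.98023e-08) + (5.96046e-08) + (-1.19209e-07) + (2.38419e-07) + (-4.76837e-07) + (9.53674e-07) + (-1.90735e-06) + (3.8147e-06) + (1.52588e-05)
= 1.780192057e-05
Rounded to 6 significant figures: 1.78019e-05

1.78019e-05


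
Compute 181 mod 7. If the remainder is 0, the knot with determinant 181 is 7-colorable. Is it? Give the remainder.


Step 1: A knot is p-colorable if and only if p divides its determinant.
Step 2: Compute 181 mod 7.
181 = 25 * 7 + 6
Step 3: 181 mod 7 = 6
Step 4: The knot is 7-colorable: no

6


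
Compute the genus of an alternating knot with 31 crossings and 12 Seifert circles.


For alternating knots, g = (c - s + 1)/2.
= (31 - 12 + 1)/2
= 20/2 = 10

10


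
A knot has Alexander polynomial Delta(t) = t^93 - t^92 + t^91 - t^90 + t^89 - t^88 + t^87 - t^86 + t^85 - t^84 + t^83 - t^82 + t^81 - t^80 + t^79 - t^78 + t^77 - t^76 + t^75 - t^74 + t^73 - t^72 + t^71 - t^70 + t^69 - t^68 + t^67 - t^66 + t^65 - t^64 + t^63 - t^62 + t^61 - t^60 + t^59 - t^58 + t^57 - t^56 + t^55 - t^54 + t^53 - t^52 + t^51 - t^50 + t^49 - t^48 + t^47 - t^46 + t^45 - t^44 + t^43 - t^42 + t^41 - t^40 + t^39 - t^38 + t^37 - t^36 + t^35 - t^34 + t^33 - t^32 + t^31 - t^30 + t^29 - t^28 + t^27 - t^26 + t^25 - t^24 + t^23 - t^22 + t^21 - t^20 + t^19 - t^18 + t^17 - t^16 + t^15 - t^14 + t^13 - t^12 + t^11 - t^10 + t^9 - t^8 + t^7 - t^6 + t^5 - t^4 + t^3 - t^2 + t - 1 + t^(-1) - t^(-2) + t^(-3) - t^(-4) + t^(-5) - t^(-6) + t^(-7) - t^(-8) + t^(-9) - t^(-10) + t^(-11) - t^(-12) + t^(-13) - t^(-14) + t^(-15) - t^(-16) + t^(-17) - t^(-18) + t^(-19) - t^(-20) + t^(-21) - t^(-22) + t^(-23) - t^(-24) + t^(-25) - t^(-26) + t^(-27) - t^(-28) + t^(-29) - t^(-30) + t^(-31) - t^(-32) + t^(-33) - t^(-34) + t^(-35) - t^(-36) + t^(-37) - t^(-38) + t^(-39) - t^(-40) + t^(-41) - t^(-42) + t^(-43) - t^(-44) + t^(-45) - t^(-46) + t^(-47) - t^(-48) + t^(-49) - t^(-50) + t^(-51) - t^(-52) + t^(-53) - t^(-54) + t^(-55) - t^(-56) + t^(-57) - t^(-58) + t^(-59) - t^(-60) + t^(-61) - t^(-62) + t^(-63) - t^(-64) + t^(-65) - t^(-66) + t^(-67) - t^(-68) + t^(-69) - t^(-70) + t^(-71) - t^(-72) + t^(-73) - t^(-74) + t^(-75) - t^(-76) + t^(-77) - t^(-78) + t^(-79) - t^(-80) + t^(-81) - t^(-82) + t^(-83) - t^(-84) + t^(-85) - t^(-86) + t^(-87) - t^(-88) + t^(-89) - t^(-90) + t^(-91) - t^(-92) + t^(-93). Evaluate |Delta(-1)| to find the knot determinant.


Step 1: The polynomial has 187 terms with alternating signs, exponents from 93 down to -93.
Step 2: Substitute t = -1. The i-th term has coefficient (-1)^i and exponent (m-i),
  so its value is (-1)^i * (-1)^(m-i) = (-1)^m = -1 for every i.
Step 3: All 187 terms equal -1, so Delta(-1) = 187 * (-1) = -187
Step 4: |Delta(-1)| = 187

187


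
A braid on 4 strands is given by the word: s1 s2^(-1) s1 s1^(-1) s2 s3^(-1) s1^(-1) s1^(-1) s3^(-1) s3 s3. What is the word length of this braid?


The word length counts the number of generators (including inverses).
Listing each generator: s1, s2^(-1), s1, s1^(-1), s2, s3^(-1), s1^(-1), s1^(-1), s3^(-1), s3, s3
There are 11 generators in this braid word.

11


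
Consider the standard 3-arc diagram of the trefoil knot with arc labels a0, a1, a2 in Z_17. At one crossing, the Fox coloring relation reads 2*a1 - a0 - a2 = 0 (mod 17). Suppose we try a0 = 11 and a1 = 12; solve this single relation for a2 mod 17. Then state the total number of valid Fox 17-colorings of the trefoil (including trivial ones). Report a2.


Step 1: Apply the given crossing relation 2*a1 - a0 - a2 = 0 (mod 17).
  a2 = 2*a1 - a0 mod 17
  a2 = 2*12 - 11 mod 17
  a2 = 24 - 11 mod 17
  a2 = 13 mod 17 = 13
Step 2: The trefoil has determinant 3.
  Number of Fox p-colorings (p prime) is p^2 if p = 3, else p.
  Since 17 does not divide 3, only trivial (constant) colorings exist.
  (So the trial a0 = 11, a1 = 12 with a0 != a1 does NOT extend to a valid coloring of the whole trefoil: the other two crossing relations require 3*(a1 - a0) = 0 (mod 17), which fails.)
  Total colorings = 17
Step 3: a2 = 13, total Fox 17-colorings = 17

13


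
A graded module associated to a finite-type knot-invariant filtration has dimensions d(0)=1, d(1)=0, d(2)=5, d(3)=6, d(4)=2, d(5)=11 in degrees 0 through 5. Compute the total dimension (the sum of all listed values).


Total dimension = d(0) + d(1) + ... + d(5)
= 1 + 0 + 5 + 6 + 2 + 11
= 25

25


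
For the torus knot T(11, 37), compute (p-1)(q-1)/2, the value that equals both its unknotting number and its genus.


For a torus knot T(p,q), both the unknotting number and genus equal (p-1)(q-1)/2.
= (11-1)(37-1)/2
= 10*36/2
= 360/2 = 180

180


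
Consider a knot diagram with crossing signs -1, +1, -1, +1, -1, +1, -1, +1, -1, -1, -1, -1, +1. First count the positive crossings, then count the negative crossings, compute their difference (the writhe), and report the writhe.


Step 1: Count positive crossings (+1).
Positive crossings: 5
Step 2: Count negative crossings (-1).
Negative crossings: 8
Step 3: Writhe = (positive) - (negative)
w = 5 - 8 = -3
Step 4: |w| = 3, and w is negative

-3


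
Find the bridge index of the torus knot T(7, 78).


The bridge number of T(p,q) is min(p,q).
min(7, 78) = 7

7


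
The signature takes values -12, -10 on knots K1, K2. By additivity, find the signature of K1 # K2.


The signature is additive under connected sum.
signature(K1 # K2) = (-12) + (-10)
= -22

-22


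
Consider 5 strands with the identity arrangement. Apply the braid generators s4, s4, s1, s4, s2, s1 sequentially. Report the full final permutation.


Starting with identity [1, 2, 3, 4, 5].
Apply generators in sequence:
  After s4: [1, 2, 3, 5, 4]
  After s4: [1, 2, 3, 4, 5]
  After s1: [2, 1, 3, 4, 5]
  After s4: [2, 1, 3, 5, 4]
  After s2: [2, 3, 1, 5, 4]
  After s1: [3, 2, 1, 5, 4]
Final permutation: [3, 2, 1, 5, 4]

[3, 2, 1, 5, 4]


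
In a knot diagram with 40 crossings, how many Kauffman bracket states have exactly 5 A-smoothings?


We choose which 5 of 40 crossings get A-smoothings.
C(40, 5) = 40! / (5! * 35!)
= 658008

658008


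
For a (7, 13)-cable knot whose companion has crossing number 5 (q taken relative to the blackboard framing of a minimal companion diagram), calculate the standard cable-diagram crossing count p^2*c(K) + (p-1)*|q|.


Step 1: Each of the c(K) crossings of the companion diagram becomes p*p = p^2 crossings among the p parallel strands, and each of the |q| twists s_1 s_2 ... s_(p-1) adds (p-1) crossings.
  Crossings = p^2 * c(K) + (p-1)*|q|
Step 2: = 7^2 * 5 + (7-1)*13
Step 3: = 49*5 + 6*13
Step 4: = 245 + 78 = 323

323


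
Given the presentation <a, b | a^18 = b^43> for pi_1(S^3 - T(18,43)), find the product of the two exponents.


The relation is a^18 = b^43.
Product of exponents = 18 * 43
= 774

774


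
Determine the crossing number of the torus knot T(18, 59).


For a torus knot T(p, q) with gcd(p,q)=1,
the crossing number is min(p*(q-1), q*(p-1)).
p*(q-1) = 18*58 = 1044
q*(p-1) = 59*17 = 1003
min(1044, 1003) = 1003

1003


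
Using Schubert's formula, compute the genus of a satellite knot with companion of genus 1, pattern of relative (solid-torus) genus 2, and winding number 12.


Schubert: g(satellite) = g_rel(pattern) + |winding| * g(companion),
where g_rel(pattern) is the genus of the pattern relative to the solid torus.
= 2 + 12 * 1
= 2 + 12 = 14

14


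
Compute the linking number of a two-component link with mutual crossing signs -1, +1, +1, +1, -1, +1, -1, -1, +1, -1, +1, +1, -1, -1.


Step 1: Count positive crossings: 7
Step 2: Count negative crossings: 7
Step 3: Sum of signs = 7 - 7 = 0
Step 4: Linking number = sum/2 = 0/2 = 0

0


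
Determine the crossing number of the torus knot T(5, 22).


For a torus knot T(p, q) with gcd(p,q)=1,
the crossing number is min(p*(q-1), q*(p-1)).
p*(q-1) = 5*21 = 105
q*(p-1) = 22*4 = 88
min(105, 88) = 88

88


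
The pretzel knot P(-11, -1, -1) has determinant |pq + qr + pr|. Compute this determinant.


Step 1: Compute pq + qr + pr.
pq = (-11)*(-1) = 11
qr = (-1)*(-1) = 1
pr = (-11)*(-1) = 11
pq + qr + pr = 11 + 1 + 11 = 23
Step 2: Take absolute value.
det(P(-11,-1,-1)) = |23| = 23

23


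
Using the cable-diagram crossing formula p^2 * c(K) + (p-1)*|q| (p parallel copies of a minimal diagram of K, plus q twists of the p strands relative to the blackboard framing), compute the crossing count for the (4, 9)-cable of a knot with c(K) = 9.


Step 1: Each of the c(K) crossings of the companion diagram becomes p*p = p^2 crossings among the p parallel strands, and each of the |q| twists s_1 s_2 ... s_(p-1) adds (p-1) crossings.
  Crossings = p^2 * c(K) + (p-1)*|q|
Step 2: = 4^2 * 9 + (4-1)*9
Step 3: = 16*9 + 3*9
Step 4: = 144 + 27 = 171

171


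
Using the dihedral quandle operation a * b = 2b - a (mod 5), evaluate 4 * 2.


4 * 2 = 2*2 - 4 mod 5
= 4 - 4 mod 5
= 0 mod 5 = 0

0


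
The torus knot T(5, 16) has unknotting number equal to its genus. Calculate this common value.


For a torus knot T(p,q), both the unknotting number and genus equal (p-1)(q-1)/2.
= (5-1)(16-1)/2
= 4*15/2
= 60/2 = 30

30


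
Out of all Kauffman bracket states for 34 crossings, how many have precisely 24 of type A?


We choose which 24 of 34 crossings get A-smoothings.
C(34, 24) = 34! / (24! * 10!)
= 131128140

131128140


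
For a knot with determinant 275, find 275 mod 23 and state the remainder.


Step 1: A knot is p-colorable if and only if p divides its determinant.
Step 2: Compute 275 mod 23.
275 = 11 * 23 + 22
Step 3: 275 mod 23 = 22
Step 4: The knot is 23-colorable: no

22


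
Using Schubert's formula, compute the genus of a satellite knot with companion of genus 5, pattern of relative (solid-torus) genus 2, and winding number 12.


Schubert: g(satellite) = g_rel(pattern) + |winding| * g(companion),
where g_rel(pattern) is the genus of the pattern relative to the solid torus.
= 2 + 12 * 5
= 2 + 60 = 62

62


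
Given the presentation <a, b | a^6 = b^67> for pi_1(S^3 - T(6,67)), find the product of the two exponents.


The relation is a^6 = b^67.
Product of exponents = 6 * 67
= 402

402


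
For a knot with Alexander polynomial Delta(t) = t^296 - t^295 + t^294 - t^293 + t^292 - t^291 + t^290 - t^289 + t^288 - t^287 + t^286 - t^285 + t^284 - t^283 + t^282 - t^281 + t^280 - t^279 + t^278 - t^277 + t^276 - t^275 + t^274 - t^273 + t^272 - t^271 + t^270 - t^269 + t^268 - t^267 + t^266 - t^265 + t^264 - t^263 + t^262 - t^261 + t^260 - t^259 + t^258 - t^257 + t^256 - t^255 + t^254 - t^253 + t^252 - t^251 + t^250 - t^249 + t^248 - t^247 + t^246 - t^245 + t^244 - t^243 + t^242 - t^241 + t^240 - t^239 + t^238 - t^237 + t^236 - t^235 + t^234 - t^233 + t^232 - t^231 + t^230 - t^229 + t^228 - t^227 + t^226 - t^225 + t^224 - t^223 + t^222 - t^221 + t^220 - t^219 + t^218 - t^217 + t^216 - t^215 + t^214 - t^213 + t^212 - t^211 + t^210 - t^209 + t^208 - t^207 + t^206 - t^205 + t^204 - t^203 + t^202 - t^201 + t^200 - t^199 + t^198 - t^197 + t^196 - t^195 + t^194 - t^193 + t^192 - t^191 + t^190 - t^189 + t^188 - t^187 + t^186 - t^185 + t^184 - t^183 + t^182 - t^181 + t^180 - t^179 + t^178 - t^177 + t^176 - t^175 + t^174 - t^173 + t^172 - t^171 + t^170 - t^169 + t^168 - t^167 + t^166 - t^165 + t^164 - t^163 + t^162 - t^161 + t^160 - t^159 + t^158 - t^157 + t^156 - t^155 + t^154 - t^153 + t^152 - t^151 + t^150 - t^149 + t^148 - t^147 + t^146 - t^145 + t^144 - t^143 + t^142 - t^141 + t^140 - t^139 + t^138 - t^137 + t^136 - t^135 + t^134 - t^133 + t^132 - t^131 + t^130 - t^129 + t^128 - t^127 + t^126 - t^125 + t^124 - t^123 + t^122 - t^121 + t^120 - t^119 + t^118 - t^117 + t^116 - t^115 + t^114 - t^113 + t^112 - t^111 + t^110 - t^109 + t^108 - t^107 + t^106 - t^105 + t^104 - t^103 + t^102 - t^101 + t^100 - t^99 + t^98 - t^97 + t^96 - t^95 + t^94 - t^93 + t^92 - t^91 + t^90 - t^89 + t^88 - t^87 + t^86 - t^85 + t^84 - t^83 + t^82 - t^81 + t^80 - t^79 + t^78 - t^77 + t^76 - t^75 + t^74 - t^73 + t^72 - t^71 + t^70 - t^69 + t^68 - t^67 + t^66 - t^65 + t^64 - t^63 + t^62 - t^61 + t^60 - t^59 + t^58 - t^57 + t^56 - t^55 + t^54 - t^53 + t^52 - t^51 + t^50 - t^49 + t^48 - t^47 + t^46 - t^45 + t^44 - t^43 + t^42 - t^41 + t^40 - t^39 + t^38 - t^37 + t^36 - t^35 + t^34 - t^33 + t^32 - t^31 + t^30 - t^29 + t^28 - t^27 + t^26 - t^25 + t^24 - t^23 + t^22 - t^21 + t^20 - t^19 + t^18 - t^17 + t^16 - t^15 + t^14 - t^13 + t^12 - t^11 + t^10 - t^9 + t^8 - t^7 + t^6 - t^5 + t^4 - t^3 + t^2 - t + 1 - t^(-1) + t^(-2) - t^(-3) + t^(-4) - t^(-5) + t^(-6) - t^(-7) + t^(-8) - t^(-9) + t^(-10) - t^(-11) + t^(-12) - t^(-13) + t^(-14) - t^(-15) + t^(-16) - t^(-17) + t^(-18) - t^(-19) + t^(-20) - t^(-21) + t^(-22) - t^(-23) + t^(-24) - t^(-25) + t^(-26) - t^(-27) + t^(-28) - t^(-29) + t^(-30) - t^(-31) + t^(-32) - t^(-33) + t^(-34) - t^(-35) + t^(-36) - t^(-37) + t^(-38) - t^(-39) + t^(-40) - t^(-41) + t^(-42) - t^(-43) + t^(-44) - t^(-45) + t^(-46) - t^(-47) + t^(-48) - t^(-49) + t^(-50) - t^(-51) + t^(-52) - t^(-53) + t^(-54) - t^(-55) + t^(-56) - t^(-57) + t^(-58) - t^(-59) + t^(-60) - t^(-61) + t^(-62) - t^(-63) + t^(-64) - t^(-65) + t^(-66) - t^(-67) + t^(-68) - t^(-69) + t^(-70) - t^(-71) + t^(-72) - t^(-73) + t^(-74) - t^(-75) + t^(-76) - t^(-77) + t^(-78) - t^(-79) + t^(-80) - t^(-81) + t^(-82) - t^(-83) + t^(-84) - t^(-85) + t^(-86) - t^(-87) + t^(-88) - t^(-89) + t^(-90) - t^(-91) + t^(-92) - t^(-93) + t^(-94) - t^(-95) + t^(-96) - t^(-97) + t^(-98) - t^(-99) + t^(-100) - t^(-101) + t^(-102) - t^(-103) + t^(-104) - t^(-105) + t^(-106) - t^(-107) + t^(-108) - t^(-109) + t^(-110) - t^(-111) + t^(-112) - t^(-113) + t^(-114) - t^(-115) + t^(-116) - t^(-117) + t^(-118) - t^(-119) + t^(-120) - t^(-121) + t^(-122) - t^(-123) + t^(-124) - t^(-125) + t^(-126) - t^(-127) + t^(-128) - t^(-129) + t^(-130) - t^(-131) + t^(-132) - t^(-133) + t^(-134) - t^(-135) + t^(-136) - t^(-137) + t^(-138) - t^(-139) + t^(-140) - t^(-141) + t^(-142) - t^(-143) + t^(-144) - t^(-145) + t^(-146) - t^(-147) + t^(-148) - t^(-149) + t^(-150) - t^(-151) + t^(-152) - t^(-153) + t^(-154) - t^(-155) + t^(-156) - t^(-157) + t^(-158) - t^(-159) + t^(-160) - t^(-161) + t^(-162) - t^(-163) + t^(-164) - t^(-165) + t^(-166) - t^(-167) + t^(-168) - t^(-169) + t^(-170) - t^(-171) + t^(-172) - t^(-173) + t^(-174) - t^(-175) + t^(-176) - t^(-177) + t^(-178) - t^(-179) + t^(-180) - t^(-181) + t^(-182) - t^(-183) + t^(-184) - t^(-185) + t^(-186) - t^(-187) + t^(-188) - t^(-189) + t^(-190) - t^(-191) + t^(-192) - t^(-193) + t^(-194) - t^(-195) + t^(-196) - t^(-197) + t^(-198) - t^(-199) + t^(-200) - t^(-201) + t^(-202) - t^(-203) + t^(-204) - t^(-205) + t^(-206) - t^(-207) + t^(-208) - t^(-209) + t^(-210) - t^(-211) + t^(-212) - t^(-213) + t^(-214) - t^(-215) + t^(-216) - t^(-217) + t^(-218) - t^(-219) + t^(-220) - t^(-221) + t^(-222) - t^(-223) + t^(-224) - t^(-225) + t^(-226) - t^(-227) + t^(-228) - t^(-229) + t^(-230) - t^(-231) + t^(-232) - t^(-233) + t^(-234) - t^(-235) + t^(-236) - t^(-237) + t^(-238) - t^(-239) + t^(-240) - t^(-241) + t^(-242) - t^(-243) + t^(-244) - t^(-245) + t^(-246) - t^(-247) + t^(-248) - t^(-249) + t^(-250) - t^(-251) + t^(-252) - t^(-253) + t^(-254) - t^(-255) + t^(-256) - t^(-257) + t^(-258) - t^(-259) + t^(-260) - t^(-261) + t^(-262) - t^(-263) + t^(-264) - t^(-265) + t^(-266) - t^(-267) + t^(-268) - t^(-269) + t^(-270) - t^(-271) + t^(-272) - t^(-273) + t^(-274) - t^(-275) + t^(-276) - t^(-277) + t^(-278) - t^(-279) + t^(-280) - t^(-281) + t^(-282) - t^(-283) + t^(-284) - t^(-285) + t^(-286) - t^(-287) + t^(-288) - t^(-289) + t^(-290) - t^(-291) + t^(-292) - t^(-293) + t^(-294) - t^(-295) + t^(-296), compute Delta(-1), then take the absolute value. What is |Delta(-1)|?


Step 1: The polynomial has 593 terms with alternating signs, exponents from 296 down to -296.
Step 2: Substitute t = -1. The i-th term has coefficient (-1)^i and exponent (m-i),
  so its value is (-1)^i * (-1)^(m-i) = (-1)^m = 1 for every i.
Step 3: All 593 terms equal 1, so Delta(-1) = 593 * (1) = 593
Step 4: |Delta(-1)| = 593

593


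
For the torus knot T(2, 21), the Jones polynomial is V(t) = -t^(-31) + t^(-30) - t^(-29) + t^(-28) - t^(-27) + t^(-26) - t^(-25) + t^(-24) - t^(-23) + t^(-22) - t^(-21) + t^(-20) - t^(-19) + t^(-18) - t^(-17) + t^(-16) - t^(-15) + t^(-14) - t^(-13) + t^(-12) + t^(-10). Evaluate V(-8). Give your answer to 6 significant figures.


Substituting t = -8 into V(t) = -t^(-31) + t^(-30) - t^(-29) + t^(-28) - t^(-27) + t^(-26) - t^(-25) + t^(-24) - t^(-23) + t^(-22) - t^(-21) + t^(-20) - t^(-19) + t^(-18) - t^(-17) + t^(-16) - t^(-15) + t^(-14) - t^(-13) + t^(-12) + t^(-10):
  (-)t^(-31) = 1.00974e-28
  (+)t^(-30) = 8.07794e-28
  (-)t^(-29) = 6.46235e-27
  (+)t^(-28) = 5.16988e-26
  (-)t^(-27) = 4.1359e-25
  (+)t^(-26) = 3.30872e-24
  (-)t^(-25) = 2.64698e-23
  (+)t^(-24) = 2.11758e-22
  (-)t^(-23) = 1.69407e-21
  (+)t^(-22) = 1.35525e-20
  (-)t^(-21) = 1.0842e-19
  (+)t^(-20) = 8.67362e-19
  (-)t^(-19) = 6.93889e-18
  (+)t^(-18) = 5.55112e-17
  (-)t^(-17) = 4.44089e-16
  (+)t^(-16) = 3.55271e-15
  (-)t^(-15) = 2.84217e-14
  (+)t^(-14) = 2.27374e-13
  (-)t^(-13) = 1.81899e-12
  (+)t^(-12) = 1.45519e-11
  (+)t^(-10) = 9.31323e-10
Sum = (1.00974e-28) + (8.07794e-28) + (6.46235e-27) + (5.16988e-26) + (4.1359e-25) + (3.30872e-24) + (2.64698e-23) + (2.11758e-22) + (1.69407e-21) + (1.35525e-20) + (1.0842e-19) + (8.67362e-19) + (6.93889e-18) + (5.55112e-17) + (4.44089e-16) + (3.55271e-15) + (2.84217e-14) + (2.27374e-13) + (1.81899e-12) + (1.45519e-11) + (9.31323e-10)
= 9.479533349e-10
Rounded to 6 significant figures: 9.47953e-10

9.47953e-10


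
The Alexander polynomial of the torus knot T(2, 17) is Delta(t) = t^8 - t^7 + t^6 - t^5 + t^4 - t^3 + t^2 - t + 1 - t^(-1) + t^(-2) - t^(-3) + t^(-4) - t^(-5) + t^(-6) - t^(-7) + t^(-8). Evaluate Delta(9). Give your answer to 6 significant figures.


Substituting t = 9 into Delta(t) = t^8 - t^7 + t^6 - t^5 + t^4 - t^3 + t^2 - t + 1 - t^(-1) + t^(-2) - t^(-3) + t^(-4) - t^(-5) + t^(-6) - t^(-7) + t^(-8):
Term values: (43046721) + (-4782969) + (531441) + (-59049) + (6561) + (-729) + (81) + (-9) + (1) + (-0.111111) + (0.0123457) + (-0.00137174) + (0.000152416) + (-1.69351e-05) + (1.88168e-06) + (-2.09075e-07) + (2.32306e-08)
Sum = 38742048.9
Rounded to 6 significant figures: 3.8742e+07

3.8742e+07


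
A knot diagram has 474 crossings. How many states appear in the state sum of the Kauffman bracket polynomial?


Each crossing contributes 2 choices (A-smoothing or B-smoothing).
Total states = 2^474 = 48777321098687378615337456715518223527321845979140174232174327494146433419058837814379782860367062049372295798771978482741374619988879457910784

48777321098687378615337456715518223527321845979140174232174327494146433419058837814379782860367062049372295798771978482741374619988879457910784


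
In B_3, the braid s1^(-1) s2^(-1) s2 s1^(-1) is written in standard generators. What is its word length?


The word length counts the number of generators (including inverses).
Listing each generator: s1^(-1), s2^(-1), s2, s1^(-1)
There are 4 generators in this braid word.

4


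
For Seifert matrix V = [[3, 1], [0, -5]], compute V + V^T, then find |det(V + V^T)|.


Step 1: Form V + V^T where V = [[3, 1], [0, -5]]
  V^T = [[3, 0], [1, -5]]
  V + V^T = [[6, 1], [1, -10]]
Step 2: det(V + V^T) = 6*(-10) - 1*1
  = -60 - 1 = -61
Step 3: Knot determinant = |det(V + V^T)| = |-61| = 61

61


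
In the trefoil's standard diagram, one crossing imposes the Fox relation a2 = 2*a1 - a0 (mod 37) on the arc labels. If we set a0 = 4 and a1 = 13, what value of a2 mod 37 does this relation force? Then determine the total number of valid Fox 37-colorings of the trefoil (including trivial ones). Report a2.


Step 1: Apply the given crossing relation 2*a1 - a0 - a2 = 0 (mod 37).
  a2 = 2*a1 - a0 mod 37
  a2 = 2*13 - 4 mod 37
  a2 = 26 - 4 mod 37
  a2 = 22 mod 37 = 22
Step 2: The trefoil has determinant 3.
  Number of Fox p-colorings (p prime) is p^2 if p = 3, else p.
  Since 37 does not divide 3, only trivial (constant) colorings exist.
  (So the trial a0 = 4, a1 = 13 with a0 != a1 does NOT extend to a valid coloring of the whole trefoil: the other two crossing relations require 3*(a1 - a0) = 0 (mod 37), which fails.)
  Total colorings = 37
Step 3: a2 = 22, total Fox 37-colorings = 37

22


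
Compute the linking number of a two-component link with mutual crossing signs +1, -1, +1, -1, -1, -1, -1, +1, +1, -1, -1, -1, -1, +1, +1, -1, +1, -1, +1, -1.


Step 1: Count positive crossings: 8
Step 2: Count negative crossings: 12
Step 3: Sum of signs = 8 - 12 = -4
Step 4: Linking number = sum/2 = -4/2 = -2

-2


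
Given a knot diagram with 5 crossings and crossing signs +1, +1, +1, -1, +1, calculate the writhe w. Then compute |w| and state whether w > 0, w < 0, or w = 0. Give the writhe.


Step 1: Count positive crossings (+1).
Positive crossings: 4
Step 2: Count negative crossings (-1).
Negative crossings: 1
Step 3: Writhe = (positive) - (negative)
w = 4 - 1 = 3
Step 4: |w| = 3, and w is positive

3


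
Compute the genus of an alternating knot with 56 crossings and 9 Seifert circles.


For alternating knots, g = (c - s + 1)/2.
= (56 - 9 + 1)/2
= 48/2 = 24

24


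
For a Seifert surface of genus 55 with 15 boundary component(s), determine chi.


chi = 2 - 2g - b
= 2 - 2*55 - 15
= 2 - 110 - 15 = -123

-123


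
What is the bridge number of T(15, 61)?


The bridge number of T(p,q) is min(p,q).
min(15, 61) = 15

15


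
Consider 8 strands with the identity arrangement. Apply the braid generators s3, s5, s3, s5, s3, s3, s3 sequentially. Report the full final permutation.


Starting with identity [1, 2, 3, 4, 5, 6, 7, 8].
Apply generators in sequence:
  After s3: [1, 2, 4, 3, 5, 6, 7, 8]
  After s5: [1, 2, 4, 3, 6, 5, 7, 8]
  After s3: [1, 2, 3, 4, 6, 5, 7, 8]
  After s5: [1, 2, 3, 4, 5, 6, 7, 8]
  After s3: [1, 2, 4, 3, 5, 6, 7, 8]
  After s3: [1, 2, 3, 4, 5, 6, 7, 8]
  After s3: [1, 2, 4, 3, 5, 6, 7, 8]
Final permutation: [1, 2, 4, 3, 5, 6, 7, 8]

[1, 2, 4, 3, 5, 6, 7, 8]


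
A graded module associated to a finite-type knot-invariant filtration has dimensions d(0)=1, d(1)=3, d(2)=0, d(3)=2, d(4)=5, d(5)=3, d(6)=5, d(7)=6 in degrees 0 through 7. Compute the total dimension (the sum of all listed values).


Total dimension = d(0) + d(1) + ... + d(7)
= 1 + 3 + 0 + 2 + 5 + 3 + 5 + 6
= 25

25


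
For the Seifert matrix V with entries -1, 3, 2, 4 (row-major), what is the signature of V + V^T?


Step 1: V + V^T = [[-2, 5], [5, 8]]
Step 2: trace = 6, det = -41
Step 3: Discriminant = 6^2 - 4*(-41) = 200
Step 4: Eigenvalues: 10.0711, -4.07107
Step 5: Signature = (# positive eigenvalues) - (# negative eigenvalues) = 0

0


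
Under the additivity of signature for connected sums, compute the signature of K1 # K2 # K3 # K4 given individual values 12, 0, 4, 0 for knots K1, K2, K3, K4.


The signature is additive under connected sum.
signature(K1 # K2 # K3 # K4) = (12) + (0) + (4) + (0)
= 16

16


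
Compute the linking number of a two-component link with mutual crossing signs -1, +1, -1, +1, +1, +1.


Step 1: Count positive crossings: 4
Step 2: Count negative crossings: 2
Step 3: Sum of signs = 4 - 2 = 2
Step 4: Linking number = sum/2 = 2/2 = 1

1


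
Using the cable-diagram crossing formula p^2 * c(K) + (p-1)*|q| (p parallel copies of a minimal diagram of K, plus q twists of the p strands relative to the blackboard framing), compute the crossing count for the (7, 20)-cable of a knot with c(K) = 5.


Step 1: Each of the c(K) crossings of the companion diagram becomes p*p = p^2 crossings among the p parallel strands, and each of the |q| twists s_1 s_2 ... s_(p-1) adds (p-1) crossings.
  Crossings = p^2 * c(K) + (p-1)*|q|
Step 2: = 7^2 * 5 + (7-1)*20
Step 3: = 49*5 + 6*20
Step 4: = 245 + 120 = 365

365


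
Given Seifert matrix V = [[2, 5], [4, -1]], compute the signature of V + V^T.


Step 1: V + V^T = [[4, 9], [9, -2]]
Step 2: trace = 2, det = -89
Step 3: Discriminant = 2^2 - 4*(-89) = 360
Step 4: Eigenvalues: 10.4868, -8.48683
Step 5: Signature = (# positive eigenvalues) - (# negative eigenvalues) = 0

0


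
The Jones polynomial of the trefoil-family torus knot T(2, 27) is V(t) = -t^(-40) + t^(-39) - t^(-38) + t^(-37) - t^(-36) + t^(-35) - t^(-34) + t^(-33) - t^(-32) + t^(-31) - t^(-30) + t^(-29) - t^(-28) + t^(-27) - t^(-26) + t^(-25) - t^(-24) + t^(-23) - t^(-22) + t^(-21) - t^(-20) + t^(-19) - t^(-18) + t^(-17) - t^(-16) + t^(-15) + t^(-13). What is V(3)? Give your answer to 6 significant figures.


Substituting t = 3 into V(t) = -t^(-40) + t^(-39) - t^(-38) + t^(-37) - t^(-36) + t^(-35) - t^(-34) + t^(-33) - t^(-32) + t^(-31) - t^(-30) + t^(-29) - t^(-28) + t^(-27) - t^(-26) + t^(-25) - t^(-24) + t^(-23) - t^(-22) + t^(-21) - t^(-20) + t^(-19) - t^(-18) + t^(-17) - t^(-16) + t^(-15) + t^(-13):
  (-)t^(-40) = -8.22526e-20
  (+)t^(-39) = 2.46758e-19
  (-)t^(-38) = -7.40274e-19
  (+)t^(-37) = 2.22082e-18
  (-)t^(-36) = -6.66246e-18
  (+)t^(-35) = 1.99874e-17
  (-)t^(-34) = -5.99622e-17
  (+)t^(-33) = 1.79887e-16
  (-)t^(-32) = -5.3966e-16
  (+)t^(-31) = 1.61898e-15
  (-)t^(-30) = -4.85694e-15
  (+)t^(-29) = 1.45708e-14
  (-)t^(-28) = -4.37124e-14
  (+)t^(-27) = 1.31137e-13
  (-)t^(-26) = -3.93412e-13
  (+)t^(-25) = 1.18024e-12
  (-)t^(-24) = -3.54071e-12
  (+)t^(-23) = 1.06221e-11
  (-)t^(-22) = -3.18664e-11
  (+)t^(-21) = 9.55991e-11
  (-)t^(-20) = -2.86797e-10
  (+)t^(-19) = 8.60392e-10
  (-)t^(-18) = -2.58117e-09
  (+)t^(-17) = 7.74352e-09
  (-)t^(-16) = -2.32306e-08
  (+)t^(-15) = 6.96917e-08
  (+)t^(-13) = 6.27225e-07
Sum = (-8.22526e-20) + (2.46758e-19) + (-7.40274e-19) + (2.22082e-18) + (-6.66246e-18) + (1.99874e-17) + (-5.99622e-17) + (1.79887e-16) + (-5.3966e-16) + (1.61898e-15) + (-4.85694e-15) + (1.45708e-14) + (-4.37124e-14) + (1.31137e-13) + (-3.93412e-13) + (1.18024e-12) + (-3.54071e-12) + (1.06221e-11) + (-3.18664e-11) + (9.55991e-11) + (-2.86797e-10) + (8.60392e-10) + (-2.58117e-09) + (7.74352e-09) + (-2.32306e-08) + (6.96917e-08) + (6.27225e-07)
= 6.794942639e-07
Rounded to 6 significant figures: 6.79494e-07

6.79494e-07


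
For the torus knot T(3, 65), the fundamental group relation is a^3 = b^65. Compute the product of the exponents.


The relation is a^3 = b^65.
Product of exponents = 3 * 65
= 195

195


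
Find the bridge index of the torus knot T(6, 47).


The bridge number of T(p,q) is min(p,q).
min(6, 47) = 6

6


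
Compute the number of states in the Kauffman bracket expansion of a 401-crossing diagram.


Each crossing contributes 2 choices (A-smoothing or B-smoothing).
Total states = 2^401 = 5164499756173817179311838344006023748659411585658447025661318713081295244033682389259290706560275662871806343945494986752

5164499756173817179311838344006023748659411585658447025661318713081295244033682389259290706560275662871806343945494986752


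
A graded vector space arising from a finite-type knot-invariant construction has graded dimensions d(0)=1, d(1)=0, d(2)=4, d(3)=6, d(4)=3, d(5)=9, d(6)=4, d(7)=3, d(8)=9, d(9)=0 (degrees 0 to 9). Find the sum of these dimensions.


Total dimension = d(0) + d(1) + ... + d(9)
= 1 + 0 + 4 + 6 + 3 + 9 + 4 + 3 + 9 + 0
= 39

39


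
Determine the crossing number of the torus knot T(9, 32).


For a torus knot T(p, q) with gcd(p,q)=1,
the crossing number is min(p*(q-1), q*(p-1)).
p*(q-1) = 9*31 = 279
q*(p-1) = 32*8 = 256
min(279, 256) = 256

256


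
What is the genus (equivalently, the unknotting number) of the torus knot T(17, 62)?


For a torus knot T(p,q), both the unknotting number and genus equal (p-1)(q-1)/2.
= (17-1)(62-1)/2
= 16*61/2
= 976/2 = 488

488


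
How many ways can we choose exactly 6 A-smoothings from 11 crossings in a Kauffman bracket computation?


We choose which 6 of 11 crossings get A-smoothings.
C(11, 6) = 11! / (6! * 5!)
= 462

462


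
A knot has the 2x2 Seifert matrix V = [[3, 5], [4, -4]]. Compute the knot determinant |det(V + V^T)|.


Step 1: Form V + V^T where V = [[3, 5], [4, -4]]
  V^T = [[3, 4], [5, -4]]
  V + V^T = [[6, 9], [9, -8]]
Step 2: det(V + V^T) = 6*(-8) - 9*9
  = -48 - 81 = -129
Step 3: Knot determinant = |det(V + V^T)| = |-129| = 129

129


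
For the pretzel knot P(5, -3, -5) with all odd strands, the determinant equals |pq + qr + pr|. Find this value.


Step 1: Compute pq + qr + pr.
pq = 5*(-3) = -15
qr = (-3)*(-5) = 15
pr = 5*(-5) = -25
pq + qr + pr = -15 + 15 + (-25) = -25
Step 2: Take absolute value.
det(P(5,-3,-5)) = |-25| = 25

25


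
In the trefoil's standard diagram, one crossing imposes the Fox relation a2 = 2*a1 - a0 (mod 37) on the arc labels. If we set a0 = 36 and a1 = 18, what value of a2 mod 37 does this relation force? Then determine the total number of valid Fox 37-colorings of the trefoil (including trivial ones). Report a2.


Step 1: Apply the given crossing relation 2*a1 - a0 - a2 = 0 (mod 37).
  a2 = 2*a1 - a0 mod 37
  a2 = 2*18 - 36 mod 37
  a2 = 36 - 36 mod 37
  a2 = 0 mod 37 = 0
Step 2: The trefoil has determinant 3.
  Number of Fox p-colorings (p prime) is p^2 if p = 3, else p.
  Since 37 does not divide 3, only trivial (constant) colorings exist.
  (So the trial a0 = 36, a1 = 18 with a0 != a1 does NOT extend to a valid coloring of the whole trefoil: the other two crossing relations require 3*(a1 - a0) = 0 (mod 37), which fails.)
  Total colorings = 37
Step 3: a2 = 0, total Fox 37-colorings = 37

0


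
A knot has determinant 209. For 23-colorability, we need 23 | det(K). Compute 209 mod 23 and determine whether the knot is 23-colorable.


Step 1: A knot is p-colorable if and only if p divides its determinant.
Step 2: Compute 209 mod 23.
209 = 9 * 23 + 2
Step 3: 209 mod 23 = 2
Step 4: The knot is 23-colorable: no

2


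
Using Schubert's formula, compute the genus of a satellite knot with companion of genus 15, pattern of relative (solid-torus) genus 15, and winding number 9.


Schubert: g(satellite) = g_rel(pattern) + |winding| * g(companion),
where g_rel(pattern) is the genus of the pattern relative to the solid torus.
= 15 + 9 * 15
= 15 + 135 = 150

150


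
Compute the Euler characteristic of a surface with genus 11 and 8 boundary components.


chi = 2 - 2g - b
= 2 - 2*11 - 8
= 2 - 22 - 8 = -28

-28


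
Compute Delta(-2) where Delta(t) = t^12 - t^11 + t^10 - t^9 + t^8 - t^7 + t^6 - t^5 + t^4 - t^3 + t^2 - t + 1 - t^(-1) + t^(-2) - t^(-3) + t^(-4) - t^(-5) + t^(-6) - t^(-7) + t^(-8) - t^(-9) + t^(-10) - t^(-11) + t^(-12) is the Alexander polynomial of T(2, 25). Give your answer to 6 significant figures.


Substituting t = -2 into Delta(t) = t^12 - t^11 + t^10 - t^9 + t^8 - t^7 + t^6 - t^5 + t^4 - t^3 + t^2 - t + 1 - t^(-1) + t^(-2) - t^(-3) + t^(-4) - t^(-5) + t^(-6) - t^(-7) + t^(-8) - t^(-9) + t^(-10) - t^(-11) + t^(-12):
Term values: (4096) + (2048) + (1024) + (512) + (256) + (128) + (64) + (32) + (16) + (8) + (4) + (2) + (1) + (0.5) + (0.25) + (0.125) + (0.0625) + (0.03125) + (0.015625) + (0.0078125) + (0.00390625) + (0.00195312) + (0.000976562) + (0.000488281) + (0.000244141)
Sum = 8191.999756
Rounded to 6 significant figures: 8192

8192


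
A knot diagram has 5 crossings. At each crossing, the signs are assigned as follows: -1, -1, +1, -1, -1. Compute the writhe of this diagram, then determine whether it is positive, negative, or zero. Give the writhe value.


Step 1: Count positive crossings (+1).
Positive crossings: 1
Step 2: Count negative crossings (-1).
Negative crossings: 4
Step 3: Writhe = (positive) - (negative)
w = 1 - 4 = -3
Step 4: |w| = 3, and w is negative

-3


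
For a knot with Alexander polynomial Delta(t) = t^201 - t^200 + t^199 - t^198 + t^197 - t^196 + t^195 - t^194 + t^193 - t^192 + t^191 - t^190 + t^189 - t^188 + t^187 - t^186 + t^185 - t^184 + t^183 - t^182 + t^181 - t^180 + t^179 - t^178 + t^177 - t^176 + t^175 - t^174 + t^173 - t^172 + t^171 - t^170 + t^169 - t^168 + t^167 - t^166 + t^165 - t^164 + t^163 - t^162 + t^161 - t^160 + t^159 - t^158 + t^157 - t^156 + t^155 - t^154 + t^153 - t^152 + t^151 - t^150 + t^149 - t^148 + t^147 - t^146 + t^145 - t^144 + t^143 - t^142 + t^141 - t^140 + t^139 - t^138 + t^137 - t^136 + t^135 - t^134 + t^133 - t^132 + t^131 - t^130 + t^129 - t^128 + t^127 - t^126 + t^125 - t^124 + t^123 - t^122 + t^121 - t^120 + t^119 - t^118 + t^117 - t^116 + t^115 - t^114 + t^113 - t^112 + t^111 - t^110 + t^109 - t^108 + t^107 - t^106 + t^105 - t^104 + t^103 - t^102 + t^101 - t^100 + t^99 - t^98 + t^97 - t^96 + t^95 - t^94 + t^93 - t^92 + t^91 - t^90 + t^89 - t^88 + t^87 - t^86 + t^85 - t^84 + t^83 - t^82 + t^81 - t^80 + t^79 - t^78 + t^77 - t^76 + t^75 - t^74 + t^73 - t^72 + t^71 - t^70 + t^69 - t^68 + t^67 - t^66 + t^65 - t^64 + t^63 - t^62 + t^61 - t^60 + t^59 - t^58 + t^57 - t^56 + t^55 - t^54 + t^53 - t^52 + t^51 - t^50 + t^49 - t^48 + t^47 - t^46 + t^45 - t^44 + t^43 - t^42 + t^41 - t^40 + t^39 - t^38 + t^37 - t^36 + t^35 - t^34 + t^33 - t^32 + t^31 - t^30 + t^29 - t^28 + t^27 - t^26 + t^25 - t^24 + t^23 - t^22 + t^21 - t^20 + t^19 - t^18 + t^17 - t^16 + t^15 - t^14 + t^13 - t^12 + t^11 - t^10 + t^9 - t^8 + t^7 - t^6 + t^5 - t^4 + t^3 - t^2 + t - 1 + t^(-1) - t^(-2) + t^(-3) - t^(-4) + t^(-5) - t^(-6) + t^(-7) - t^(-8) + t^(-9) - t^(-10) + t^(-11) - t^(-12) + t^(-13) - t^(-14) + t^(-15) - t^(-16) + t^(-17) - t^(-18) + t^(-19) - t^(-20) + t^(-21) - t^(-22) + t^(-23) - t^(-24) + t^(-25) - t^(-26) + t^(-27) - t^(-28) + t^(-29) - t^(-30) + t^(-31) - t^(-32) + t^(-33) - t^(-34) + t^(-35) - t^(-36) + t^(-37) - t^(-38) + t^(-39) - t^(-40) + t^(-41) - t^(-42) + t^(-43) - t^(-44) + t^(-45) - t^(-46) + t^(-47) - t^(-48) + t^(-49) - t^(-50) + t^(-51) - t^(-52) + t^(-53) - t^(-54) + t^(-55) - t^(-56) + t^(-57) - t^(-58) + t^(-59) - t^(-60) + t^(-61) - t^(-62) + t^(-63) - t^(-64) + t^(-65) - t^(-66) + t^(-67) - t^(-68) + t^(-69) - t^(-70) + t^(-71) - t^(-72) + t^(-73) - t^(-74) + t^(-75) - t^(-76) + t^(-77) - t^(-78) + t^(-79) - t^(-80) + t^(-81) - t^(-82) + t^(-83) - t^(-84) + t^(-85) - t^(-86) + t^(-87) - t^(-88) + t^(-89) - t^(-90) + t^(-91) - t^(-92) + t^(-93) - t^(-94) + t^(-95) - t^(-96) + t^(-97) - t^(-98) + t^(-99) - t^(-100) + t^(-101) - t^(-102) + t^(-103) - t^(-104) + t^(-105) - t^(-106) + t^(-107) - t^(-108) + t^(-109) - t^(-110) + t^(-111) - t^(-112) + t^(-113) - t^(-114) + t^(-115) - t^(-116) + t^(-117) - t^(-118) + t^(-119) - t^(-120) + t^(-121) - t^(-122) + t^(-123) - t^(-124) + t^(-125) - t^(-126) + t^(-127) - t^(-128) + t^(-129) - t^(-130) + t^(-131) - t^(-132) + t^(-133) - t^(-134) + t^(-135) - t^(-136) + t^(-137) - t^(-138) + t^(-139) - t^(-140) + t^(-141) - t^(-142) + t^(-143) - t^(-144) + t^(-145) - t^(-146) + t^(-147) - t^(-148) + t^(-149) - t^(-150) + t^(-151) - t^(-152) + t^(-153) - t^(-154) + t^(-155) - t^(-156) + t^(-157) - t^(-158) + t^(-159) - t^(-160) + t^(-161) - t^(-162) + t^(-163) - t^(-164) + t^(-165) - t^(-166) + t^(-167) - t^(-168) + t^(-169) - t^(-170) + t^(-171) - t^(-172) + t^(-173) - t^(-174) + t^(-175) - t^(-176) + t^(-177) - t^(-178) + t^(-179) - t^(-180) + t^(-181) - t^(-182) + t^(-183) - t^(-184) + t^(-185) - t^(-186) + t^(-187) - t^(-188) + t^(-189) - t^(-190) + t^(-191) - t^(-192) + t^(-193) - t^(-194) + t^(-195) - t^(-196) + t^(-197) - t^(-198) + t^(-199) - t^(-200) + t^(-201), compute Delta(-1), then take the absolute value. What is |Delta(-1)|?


Step 1: The polynomial has 403 terms with alternating signs, exponents from 201 down to -201.
Step 2: Substitute t = -1. The i-th term has coefficient (-1)^i and exponent (m-i),
  so its value is (-1)^i * (-1)^(m-i) = (-1)^m = -1 for every i.
Step 3: All 403 terms equal -1, so Delta(-1) = 403 * (-1) = -403
Step 4: |Delta(-1)| = 403

403
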